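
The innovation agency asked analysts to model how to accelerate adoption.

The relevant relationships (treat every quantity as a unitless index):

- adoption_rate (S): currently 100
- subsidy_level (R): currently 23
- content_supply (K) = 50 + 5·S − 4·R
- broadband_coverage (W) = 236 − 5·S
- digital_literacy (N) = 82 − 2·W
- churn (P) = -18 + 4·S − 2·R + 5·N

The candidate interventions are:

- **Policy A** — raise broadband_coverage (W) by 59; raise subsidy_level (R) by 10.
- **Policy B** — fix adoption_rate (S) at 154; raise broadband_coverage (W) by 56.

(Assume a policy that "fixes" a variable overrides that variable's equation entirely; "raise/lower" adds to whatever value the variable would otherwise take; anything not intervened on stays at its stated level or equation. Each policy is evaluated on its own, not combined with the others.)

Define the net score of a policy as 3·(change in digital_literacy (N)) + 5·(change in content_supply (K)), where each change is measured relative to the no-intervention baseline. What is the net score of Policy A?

-554

Baseline:
  S = 100
  R = 23
  K = 50 + 5·100 − 4·23 = 458
  W = 236 − 5·100 = -264
  N = 82 − 2·(-264) = 610
Policy A (W + 59, R + 10):
  S = 100
  R = 23 + 10 = 33
  K = 50 + 5·100 − 4·33 = 418
  W = 236 − 5·100 (+59 from intervention) = -205
  N = 82 − 2·(-205) = 492
ΔN = 492 − 610 = -118; ΔK = 418 − 458 = -40
Score = 3·(-118) + 5·(-40) = -554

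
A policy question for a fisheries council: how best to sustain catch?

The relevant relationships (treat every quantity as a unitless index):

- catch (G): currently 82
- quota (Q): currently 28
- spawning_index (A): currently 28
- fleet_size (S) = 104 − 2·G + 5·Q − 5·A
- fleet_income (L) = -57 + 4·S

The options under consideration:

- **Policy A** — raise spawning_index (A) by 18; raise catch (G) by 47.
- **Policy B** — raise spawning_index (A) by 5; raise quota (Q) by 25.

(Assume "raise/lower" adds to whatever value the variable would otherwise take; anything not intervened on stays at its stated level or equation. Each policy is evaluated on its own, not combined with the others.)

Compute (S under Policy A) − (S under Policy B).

-284

Policy A (A + 18, G + 47):
  G = 82 + 47 = 129
  Q = 28
  A = 28 + 18 = 46
  S = 104 − 2·129 + 5·28 − 5·46 = -244
Policy B (A + 5, Q + 25):
  G = 82
  Q = 28 + 25 = 53
  A = 28 + 5 = 33
  S = 104 − 2·82 + 5·53 − 5·33 = 40
S: -244 − 40 = -284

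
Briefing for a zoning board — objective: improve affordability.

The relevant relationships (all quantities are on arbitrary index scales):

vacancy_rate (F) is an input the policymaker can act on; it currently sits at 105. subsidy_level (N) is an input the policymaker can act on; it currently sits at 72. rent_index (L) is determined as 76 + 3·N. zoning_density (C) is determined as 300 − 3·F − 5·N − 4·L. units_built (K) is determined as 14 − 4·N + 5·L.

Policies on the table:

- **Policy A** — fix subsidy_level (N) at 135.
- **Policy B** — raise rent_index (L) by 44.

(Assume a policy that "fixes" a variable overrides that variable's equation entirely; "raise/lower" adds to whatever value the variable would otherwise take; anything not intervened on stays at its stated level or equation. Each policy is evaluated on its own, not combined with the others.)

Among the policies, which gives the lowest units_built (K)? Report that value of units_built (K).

Policy A (N := 135):
  N = 135
  L = 76 + 3·135 = 481
  K = 14 − 4·135 + 5·481 = 1879
Policy B (L + 44):
  N = 72
  L = 76 + 3·72 (+44 from intervention) = 336
  K = 14 − 4·72 + 5·336 = 1406
Comparing — Policy A: K=1879, Policy B: K=1406. Lowest is 1406 (Policy B).

1406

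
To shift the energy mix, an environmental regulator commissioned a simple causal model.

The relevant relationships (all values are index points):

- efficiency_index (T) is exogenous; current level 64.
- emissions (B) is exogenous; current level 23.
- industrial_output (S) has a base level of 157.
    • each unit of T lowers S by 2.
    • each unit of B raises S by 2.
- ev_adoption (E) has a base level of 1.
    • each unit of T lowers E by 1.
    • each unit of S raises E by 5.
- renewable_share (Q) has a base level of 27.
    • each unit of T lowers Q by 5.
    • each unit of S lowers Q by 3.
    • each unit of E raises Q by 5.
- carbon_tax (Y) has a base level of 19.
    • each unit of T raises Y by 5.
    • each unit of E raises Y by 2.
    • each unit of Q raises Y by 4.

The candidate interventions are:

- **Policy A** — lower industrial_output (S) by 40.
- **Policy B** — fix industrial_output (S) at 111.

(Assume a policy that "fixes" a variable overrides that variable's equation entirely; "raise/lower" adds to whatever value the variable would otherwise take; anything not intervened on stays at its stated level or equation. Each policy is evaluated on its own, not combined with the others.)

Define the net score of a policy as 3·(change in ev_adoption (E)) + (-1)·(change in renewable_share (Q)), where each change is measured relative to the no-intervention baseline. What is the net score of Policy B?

Baseline:
  T = 64
  B = 23
  S = 157 − 2·64 + 2·23 = 75
  E = 1 − 64 + 5·75 = 312
  Q = 27 − 5·64 − 3·75 + 5·312 = 1042
Policy B (S := 111):
  T = 64
  B = 23
  S = 111
  E = 1 − 64 + 5·111 = 492
  Q = 27 − 5·64 − 3·111 + 5·492 = 1834
ΔE = 492 − 312 = 180; ΔQ = 1834 − 1042 = 792
Score = 3·180 + (-1)·792 = -252

-252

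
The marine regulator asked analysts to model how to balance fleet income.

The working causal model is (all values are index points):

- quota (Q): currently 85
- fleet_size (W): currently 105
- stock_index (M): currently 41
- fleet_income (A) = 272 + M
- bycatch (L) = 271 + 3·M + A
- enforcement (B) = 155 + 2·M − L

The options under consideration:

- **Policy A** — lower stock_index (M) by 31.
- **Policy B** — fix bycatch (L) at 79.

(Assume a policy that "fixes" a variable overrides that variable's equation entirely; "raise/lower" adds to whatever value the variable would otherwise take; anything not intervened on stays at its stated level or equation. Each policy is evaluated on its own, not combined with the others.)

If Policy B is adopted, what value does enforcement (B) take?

Policy B (L := 79):
  M = 41
  A = 272 + 41 = 313
  L = 79
  B = 155 + 2·41 − 79 = 158

158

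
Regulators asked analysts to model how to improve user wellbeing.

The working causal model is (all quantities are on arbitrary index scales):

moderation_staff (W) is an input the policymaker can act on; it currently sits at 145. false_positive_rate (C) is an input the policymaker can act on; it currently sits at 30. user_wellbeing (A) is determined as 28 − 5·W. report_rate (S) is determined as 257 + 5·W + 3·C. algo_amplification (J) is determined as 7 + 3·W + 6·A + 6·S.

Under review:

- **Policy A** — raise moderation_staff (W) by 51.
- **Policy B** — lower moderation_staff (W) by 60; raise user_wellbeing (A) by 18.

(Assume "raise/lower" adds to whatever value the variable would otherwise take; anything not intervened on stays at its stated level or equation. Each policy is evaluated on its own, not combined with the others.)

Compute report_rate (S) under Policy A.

1327

Policy A (W + 51):
  W = 145 + 51 = 196
  C = 30
  S = 257 + 5·196 + 3·30 = 1327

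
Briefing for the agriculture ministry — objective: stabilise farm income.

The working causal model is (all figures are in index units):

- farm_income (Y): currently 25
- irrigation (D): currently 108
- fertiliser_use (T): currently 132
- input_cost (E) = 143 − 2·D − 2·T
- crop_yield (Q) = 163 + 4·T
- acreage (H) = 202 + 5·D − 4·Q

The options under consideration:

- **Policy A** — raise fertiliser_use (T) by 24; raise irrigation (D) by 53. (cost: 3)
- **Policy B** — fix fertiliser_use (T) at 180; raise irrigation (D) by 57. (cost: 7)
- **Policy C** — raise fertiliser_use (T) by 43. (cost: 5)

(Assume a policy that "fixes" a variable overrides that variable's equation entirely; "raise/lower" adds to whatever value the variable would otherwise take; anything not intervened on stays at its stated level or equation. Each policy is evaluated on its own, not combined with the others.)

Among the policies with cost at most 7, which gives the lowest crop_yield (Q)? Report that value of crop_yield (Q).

Policy A (T + 24, D + 53):
  T = 132 + 24 = 156
  Q = 163 + 4·156 = 787
Policy B (T := 180, D + 57):
  T = 180
  Q = 163 + 4·180 = 883
Policy C (T + 43):
  T = 132 + 43 = 175
  Q = 163 + 4·175 = 863
Comparing — Policy A: Q=787, Policy B: Q=883, Policy C: Q=863. Lowest is 787 (Policy A).

787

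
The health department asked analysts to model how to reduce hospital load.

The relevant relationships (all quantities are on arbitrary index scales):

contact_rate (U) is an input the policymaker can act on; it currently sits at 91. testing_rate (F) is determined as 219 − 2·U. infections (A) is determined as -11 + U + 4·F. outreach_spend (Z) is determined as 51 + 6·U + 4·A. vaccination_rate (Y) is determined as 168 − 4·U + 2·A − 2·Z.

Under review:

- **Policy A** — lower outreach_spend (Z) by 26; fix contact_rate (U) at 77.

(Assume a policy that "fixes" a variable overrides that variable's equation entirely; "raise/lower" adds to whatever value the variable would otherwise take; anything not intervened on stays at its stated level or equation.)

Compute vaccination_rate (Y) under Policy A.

Policy A (Z − 26, U := 77):
  U = 77
  F = 219 − 2·77 = 65
  A = -11 + 77 + 4·65 = 326
  Z = 51 + 6·77 + 4·326 (−26 from intervention) = 1791
  Y = 168 − 4·77 + 2·326 − 2·1791 = -3070

-3070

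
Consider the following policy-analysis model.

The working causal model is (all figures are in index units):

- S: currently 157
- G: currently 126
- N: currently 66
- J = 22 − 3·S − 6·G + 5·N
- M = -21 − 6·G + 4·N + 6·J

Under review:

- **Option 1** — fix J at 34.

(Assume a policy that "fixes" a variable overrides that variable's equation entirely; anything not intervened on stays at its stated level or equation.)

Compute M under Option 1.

Option 1 (J := 34):
  S = 157
  G = 126
  N = 66
  J = 34
  M = -21 − 6·126 + 4·66 + 6·34 = -309

-309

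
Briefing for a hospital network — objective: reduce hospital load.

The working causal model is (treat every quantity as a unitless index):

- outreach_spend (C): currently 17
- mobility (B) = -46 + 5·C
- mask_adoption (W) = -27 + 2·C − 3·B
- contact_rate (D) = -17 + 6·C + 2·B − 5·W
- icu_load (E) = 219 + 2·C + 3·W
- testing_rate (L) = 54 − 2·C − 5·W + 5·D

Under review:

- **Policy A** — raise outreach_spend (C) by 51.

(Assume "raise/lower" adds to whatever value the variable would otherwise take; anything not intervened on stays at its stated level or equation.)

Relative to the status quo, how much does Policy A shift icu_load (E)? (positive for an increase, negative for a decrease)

Baseline:
  C = 17
  B = -46 + 5·17 = 39
  W = -27 + 2·17 − 3·39 = -110
  E = 219 + 2·17 + 3·(-110) = -77
Policy A (C + 51):
  C = 17 + 51 = 68
  B = -46 + 5·68 = 294
  W = -27 + 2·68 − 3·294 = -773
  E = 219 + 2·68 + 3·(-773) = -1964
Change in E: -1964 − (-77) = -1887

-1887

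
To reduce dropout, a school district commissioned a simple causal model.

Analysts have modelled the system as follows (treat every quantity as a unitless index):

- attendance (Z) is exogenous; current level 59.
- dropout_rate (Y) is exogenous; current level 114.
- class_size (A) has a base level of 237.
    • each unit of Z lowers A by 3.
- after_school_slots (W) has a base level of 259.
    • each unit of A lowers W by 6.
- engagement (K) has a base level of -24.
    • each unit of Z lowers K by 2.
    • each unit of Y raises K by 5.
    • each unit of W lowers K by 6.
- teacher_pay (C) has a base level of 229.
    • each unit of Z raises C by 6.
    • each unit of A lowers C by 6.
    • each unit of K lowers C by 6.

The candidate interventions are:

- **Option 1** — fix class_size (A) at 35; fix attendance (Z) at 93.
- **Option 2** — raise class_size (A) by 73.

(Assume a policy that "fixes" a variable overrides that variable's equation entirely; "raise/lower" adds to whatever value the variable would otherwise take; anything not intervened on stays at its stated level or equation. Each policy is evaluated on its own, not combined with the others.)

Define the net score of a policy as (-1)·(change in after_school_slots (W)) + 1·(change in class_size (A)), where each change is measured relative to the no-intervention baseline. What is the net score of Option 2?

511

Baseline:
  Z = 59
  A = 237 − 3·59 = 60
  W = 259 − 6·60 = -101
Option 2 (A + 73):
  Z = 59
  A = 237 − 3·59 (+73 from intervention) = 133
  W = 259 − 6·133 = -539
ΔW = -539 − (-101) = -438; ΔA = 133 − 60 = 73
Score = (-1)·(-438) + 1·73 = 511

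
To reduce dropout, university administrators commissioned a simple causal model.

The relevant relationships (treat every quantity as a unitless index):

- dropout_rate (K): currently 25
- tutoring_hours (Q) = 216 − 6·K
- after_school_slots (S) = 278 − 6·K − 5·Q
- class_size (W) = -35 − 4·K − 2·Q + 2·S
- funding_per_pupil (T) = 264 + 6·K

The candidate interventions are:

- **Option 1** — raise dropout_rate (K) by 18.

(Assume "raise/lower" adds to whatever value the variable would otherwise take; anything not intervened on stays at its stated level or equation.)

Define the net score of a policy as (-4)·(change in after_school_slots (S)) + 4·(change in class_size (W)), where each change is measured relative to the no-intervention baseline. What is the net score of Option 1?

Baseline:
  K = 25
  Q = 216 − 6·25 = 66
  S = 278 − 6·25 − 5·66 = -202
  W = -35 − 4·25 − 2·66 + 2·(-202) = -671
Option 1 (K + 18):
  K = 25 + 18 = 43
  Q = 216 − 6·43 = -42
  S = 278 − 6·43 − 5·(-42) = 230
  W = -35 − 4·43 − 2·(-42) + 2·230 = 337
ΔS = 230 − (-202) = 432; ΔW = 337 − (-671) = 1008
Score = (-4)·432 + 4·1008 = 2304

2304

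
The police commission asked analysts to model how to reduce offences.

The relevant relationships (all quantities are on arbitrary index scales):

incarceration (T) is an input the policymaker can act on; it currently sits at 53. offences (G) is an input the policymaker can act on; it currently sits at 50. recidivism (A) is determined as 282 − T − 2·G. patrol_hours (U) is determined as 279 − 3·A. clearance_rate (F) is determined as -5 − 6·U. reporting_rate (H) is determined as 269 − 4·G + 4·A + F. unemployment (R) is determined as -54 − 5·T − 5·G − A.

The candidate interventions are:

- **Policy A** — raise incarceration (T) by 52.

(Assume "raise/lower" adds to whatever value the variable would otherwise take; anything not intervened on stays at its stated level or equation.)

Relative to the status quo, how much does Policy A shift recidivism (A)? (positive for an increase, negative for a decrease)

-52

Baseline:
  T = 53
  G = 50
  A = 282 − 53 − 2·50 = 129
Policy A (T + 52):
  T = 53 + 52 = 105
  G = 50
  A = 282 − 105 − 2·50 = 77
Change in A: 77 − 129 = -52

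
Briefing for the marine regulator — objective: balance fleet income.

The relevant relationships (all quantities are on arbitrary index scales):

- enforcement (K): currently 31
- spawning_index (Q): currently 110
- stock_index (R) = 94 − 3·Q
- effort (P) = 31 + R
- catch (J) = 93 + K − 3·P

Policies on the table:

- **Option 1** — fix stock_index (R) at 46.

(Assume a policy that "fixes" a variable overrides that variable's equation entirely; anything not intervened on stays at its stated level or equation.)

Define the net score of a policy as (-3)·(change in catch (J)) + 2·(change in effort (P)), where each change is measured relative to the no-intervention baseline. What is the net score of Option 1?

Baseline:
  K = 31
  Q = 110
  R = 94 − 3·110 = -236
  P = 31 + (-236) = -205
  J = 93 + 31 − 3·(-205) = 739
Option 1 (R := 46):
  K = 31
  Q = 110
  R = 46
  P = 31 + 46 = 77
  J = 93 + 31 − 3·77 = -107
ΔJ = -107 − 739 = -846; ΔP = 77 − (-205) = 282
Score = (-3)·(-846) + 2·282 = 3102

3102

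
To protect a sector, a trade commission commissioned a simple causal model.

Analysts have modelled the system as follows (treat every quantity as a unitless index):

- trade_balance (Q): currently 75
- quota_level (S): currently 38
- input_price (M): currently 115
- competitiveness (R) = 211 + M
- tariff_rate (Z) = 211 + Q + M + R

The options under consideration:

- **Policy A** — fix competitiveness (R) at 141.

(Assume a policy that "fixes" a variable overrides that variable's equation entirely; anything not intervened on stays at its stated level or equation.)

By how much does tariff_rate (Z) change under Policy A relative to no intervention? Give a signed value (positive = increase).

-185

Baseline:
  Q = 75
  M = 115
  R = 211 + 115 = 326
  Z = 211 + 75 + 115 + 326 = 727
Policy A (R := 141):
  Q = 75
  M = 115
  R = 141
  Z = 211 + 75 + 115 + 141 = 542
Change in Z: 542 − 727 = -185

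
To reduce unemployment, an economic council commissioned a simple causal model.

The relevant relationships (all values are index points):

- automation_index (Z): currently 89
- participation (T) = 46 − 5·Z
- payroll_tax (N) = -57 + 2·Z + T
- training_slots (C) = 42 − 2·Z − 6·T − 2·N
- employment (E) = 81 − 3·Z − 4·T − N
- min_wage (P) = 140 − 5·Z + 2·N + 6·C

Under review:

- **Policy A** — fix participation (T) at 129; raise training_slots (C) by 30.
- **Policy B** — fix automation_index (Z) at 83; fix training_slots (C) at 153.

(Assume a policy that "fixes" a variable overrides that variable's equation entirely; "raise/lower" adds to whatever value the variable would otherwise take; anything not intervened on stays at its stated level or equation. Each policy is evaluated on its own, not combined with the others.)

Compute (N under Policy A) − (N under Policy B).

Policy A (T := 129, C + 30):
  Z = 89
  T = 129
  N = -57 + 2·89 + 129 = 250
Policy B (Z := 83, C := 153):
  Z = 83
  T = 46 − 5·83 = -369
  N = -57 + 2·83 + (-369) = -260
N: 250 − (-260) = 510

510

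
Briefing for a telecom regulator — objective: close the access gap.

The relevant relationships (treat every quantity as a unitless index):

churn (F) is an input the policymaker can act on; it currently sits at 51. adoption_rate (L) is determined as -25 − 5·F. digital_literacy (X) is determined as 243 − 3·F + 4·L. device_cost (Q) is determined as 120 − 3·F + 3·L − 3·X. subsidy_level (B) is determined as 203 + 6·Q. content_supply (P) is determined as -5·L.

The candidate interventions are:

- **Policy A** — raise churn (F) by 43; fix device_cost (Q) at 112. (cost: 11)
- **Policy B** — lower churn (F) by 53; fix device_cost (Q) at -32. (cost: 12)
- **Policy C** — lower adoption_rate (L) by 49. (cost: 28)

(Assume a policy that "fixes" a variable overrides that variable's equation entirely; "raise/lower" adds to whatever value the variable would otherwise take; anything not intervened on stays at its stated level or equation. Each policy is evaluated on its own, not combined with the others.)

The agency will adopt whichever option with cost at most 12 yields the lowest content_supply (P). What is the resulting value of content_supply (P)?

Policy A (F + 43, Q := 112):
  F = 51 + 43 = 94
  L = -25 − 5·94 = -495
  P = 0 − 5·(-495) = 2475
Policy B (F − 53, Q := -32):
  F = 51 − 53 = -2
  L = -25 − 5·(-2) = -15
  P = 0 − 5·(-15) = 75
Comparing — Policy A: P=2475, Policy B: P=75. Lowest is 75 (Policy B).

75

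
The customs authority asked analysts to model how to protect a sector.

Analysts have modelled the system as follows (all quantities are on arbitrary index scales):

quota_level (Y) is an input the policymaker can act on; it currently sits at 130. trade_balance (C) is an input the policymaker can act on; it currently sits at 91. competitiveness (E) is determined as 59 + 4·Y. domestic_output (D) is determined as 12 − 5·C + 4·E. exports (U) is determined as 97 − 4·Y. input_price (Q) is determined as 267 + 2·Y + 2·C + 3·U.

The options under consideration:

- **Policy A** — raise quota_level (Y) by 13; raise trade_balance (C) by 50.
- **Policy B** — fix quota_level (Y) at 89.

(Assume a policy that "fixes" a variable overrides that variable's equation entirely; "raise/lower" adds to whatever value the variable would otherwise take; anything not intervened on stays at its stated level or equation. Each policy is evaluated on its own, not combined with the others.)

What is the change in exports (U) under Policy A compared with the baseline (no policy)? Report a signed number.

Baseline:
  Y = 130
  U = 97 − 4·130 = -423
Policy A (Y + 13, C + 50):
  Y = 130 + 13 = 143
  U = 97 − 4·143 = -475
Change in U: -475 − (-423) = -52

-52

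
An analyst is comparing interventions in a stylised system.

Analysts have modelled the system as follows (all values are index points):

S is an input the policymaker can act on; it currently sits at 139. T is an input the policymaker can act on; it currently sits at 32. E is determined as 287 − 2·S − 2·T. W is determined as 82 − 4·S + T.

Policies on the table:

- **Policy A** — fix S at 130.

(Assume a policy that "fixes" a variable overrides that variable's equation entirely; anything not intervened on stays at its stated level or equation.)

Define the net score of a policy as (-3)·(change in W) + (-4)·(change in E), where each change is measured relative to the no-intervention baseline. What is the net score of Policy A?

-180

Baseline:
  S = 139
  T = 32
  E = 287 − 2·139 − 2·32 = -55
  W = 82 − 4·139 + 32 = -442
Policy A (S := 130):
  S = 130
  T = 32
  E = 287 − 2·130 − 2·32 = -37
  W = 82 − 4·130 + 32 = -406
ΔW = -406 − (-442) = 36; ΔE = -37 − (-55) = 18
Score = (-3)·36 + (-4)·18 = -180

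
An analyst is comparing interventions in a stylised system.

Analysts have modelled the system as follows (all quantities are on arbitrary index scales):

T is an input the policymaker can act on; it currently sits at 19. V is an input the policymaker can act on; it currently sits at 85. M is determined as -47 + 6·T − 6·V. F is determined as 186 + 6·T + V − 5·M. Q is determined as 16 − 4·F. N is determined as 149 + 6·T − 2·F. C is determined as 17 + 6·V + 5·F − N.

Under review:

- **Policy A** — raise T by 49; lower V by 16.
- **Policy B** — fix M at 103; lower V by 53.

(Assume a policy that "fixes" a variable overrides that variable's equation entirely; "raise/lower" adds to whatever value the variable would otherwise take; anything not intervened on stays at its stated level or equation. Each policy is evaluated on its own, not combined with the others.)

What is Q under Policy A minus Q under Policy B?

Policy A (T + 49, V − 16):
  T = 19 + 49 = 68
  V = 85 − 16 = 69
  M = -47 + 6·68 − 6·69 = -53
  F = 186 + 6·68 + 69 − 5·(-53) = 928
  Q = 16 − 4·928 = -3696
Policy B (M := 103, V − 53):
  T = 19
  V = 85 − 53 = 32
  M = 103
  F = 186 + 6·19 + 32 − 5·103 = -183
  Q = 16 − 4·(-183) = 748
Q: -3696 − 748 = -4444

-4444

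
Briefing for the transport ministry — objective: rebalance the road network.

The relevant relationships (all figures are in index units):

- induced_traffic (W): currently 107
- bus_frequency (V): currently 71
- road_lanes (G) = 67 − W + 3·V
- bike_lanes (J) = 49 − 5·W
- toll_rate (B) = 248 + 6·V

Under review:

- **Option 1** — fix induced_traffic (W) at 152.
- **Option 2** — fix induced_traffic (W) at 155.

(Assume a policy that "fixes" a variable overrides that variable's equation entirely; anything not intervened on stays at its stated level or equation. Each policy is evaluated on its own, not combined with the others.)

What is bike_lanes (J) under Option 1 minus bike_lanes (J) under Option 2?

Option 1 (W := 152):
  W = 152
  J = 49 − 5·152 = -711
Option 2 (W := 155):
  W = 155
  J = 49 − 5·155 = -726
J: -711 − (-726) = 15

15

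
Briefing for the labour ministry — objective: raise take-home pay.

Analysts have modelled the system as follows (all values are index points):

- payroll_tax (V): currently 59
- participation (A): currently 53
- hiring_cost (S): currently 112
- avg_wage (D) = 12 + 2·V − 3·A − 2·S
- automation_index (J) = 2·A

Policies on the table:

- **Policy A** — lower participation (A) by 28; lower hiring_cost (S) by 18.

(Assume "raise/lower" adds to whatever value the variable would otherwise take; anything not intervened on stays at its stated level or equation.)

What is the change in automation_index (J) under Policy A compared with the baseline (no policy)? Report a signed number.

-56

Baseline:
  A = 53
  J = 0 + 2·53 = 106
Policy A (A − 28, S − 18):
  A = 53 − 28 = 25
  J = 0 + 2·25 = 50
Change in J: 50 − 106 = -56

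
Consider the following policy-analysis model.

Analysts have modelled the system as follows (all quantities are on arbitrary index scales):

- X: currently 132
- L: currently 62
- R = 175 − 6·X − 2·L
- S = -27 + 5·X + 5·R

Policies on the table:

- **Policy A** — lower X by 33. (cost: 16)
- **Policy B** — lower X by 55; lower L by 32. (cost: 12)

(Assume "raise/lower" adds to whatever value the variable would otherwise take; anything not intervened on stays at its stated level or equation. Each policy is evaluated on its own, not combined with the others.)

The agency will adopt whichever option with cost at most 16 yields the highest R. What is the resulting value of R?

-347

Policy A (X − 33):
  X = 132 − 33 = 99
  L = 62
  R = 175 − 6·99 − 2·62 = -543
Policy B (X − 55, L − 32):
  X = 132 − 55 = 77
  L = 62 − 32 = 30
  R = 175 − 6·77 − 2·30 = -347
Comparing — Policy A: R=-543, Policy B: R=-347. Highest is -347 (Policy B).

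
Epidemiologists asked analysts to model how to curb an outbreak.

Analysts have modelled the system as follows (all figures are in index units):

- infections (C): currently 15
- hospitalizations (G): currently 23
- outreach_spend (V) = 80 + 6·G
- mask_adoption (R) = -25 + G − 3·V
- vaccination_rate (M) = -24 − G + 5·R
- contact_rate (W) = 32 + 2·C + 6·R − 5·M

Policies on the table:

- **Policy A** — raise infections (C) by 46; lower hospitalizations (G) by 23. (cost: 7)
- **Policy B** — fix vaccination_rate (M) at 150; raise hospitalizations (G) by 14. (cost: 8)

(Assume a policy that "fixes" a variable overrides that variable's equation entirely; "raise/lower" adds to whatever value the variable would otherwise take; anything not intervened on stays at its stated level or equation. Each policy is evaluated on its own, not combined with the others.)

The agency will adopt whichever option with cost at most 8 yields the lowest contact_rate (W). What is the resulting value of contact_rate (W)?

Policy A (C + 46, G − 23):
  C = 15 + 46 = 61
  G = 23 − 23 = 0
  V = 80 + 6·0 = 80
  R = -25 + 0 − 3·80 = -265
  M = -24 − 0 + 5·(-265) = -1349
  W = 32 + 2·61 + 6·(-265) − 5·(-1349) = 5309
Policy B (M := 150, G + 14):
  C = 15
  G = 23 + 14 = 37
  V = 80 + 6·37 = 302
  R = -25 + 37 − 3·302 = -894
  M = 150
  W = 32 + 2·15 + 6·(-894) − 5·150 = -6052
Comparing — Policy A: W=5309, Policy B: W=-6052. Lowest is -6052 (Policy B).

-6052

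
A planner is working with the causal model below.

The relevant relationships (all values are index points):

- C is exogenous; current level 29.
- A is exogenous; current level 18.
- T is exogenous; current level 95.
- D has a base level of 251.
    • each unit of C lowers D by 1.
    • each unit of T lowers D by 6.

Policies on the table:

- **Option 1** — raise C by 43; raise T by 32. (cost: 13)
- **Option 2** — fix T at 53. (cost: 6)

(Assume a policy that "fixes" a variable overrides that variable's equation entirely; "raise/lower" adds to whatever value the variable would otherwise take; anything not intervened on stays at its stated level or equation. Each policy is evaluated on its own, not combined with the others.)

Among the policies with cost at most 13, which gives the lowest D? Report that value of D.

Option 1 (C + 43, T + 32):
  C = 29 + 43 = 72
  T = 95 + 32 = 127
  D = 251 − 72 − 6·127 = -583
Option 2 (T := 53):
  C = 29
  T = 53
  D = 251 − 29 − 6·53 = -96
Comparing — Option 1: D=-583, Option 2: D=-96. Lowest is -583 (Option 1).

-583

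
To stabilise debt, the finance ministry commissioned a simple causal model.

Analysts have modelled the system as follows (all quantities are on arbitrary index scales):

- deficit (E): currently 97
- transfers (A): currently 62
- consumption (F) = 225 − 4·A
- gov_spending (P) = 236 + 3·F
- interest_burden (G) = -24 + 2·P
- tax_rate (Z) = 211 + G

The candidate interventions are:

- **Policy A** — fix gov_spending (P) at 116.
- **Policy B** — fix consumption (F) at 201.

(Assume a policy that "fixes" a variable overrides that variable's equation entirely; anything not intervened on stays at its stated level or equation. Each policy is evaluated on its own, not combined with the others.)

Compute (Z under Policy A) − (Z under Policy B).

Policy A (P := 116):
  A = 62
  F = 225 − 4·62 = -23
  P = 116
  G = -24 + 2·116 = 208
  Z = 211 + 208 = 419
Policy B (F := 201):
  A = 62
  F = 201
  P = 236 + 3·201 = 839
  G = -24 + 2·839 = 1654
  Z = 211 + 1654 = 1865
Z: 419 − 1865 = -1446

-1446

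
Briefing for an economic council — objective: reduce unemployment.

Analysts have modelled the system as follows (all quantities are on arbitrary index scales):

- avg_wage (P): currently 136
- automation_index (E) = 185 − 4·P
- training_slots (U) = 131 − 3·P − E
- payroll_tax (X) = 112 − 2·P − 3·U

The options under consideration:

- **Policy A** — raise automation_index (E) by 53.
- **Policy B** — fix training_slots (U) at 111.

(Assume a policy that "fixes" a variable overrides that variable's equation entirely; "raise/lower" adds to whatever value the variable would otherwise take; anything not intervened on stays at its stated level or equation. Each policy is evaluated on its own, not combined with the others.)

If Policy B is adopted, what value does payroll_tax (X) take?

-493

Policy B (U := 111):
  P = 136
  E = 185 − 4·136 = -359
  U = 111
  X = 112 − 2·136 − 3·111 = -493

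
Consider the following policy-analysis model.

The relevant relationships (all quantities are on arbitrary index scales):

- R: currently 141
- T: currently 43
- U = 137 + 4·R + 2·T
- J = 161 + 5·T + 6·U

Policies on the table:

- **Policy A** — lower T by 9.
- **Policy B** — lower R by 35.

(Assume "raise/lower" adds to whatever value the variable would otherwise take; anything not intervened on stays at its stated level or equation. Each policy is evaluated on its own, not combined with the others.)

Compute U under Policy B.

647

Policy B (R − 35):
  R = 141 − 35 = 106
  T = 43
  U = 137 + 4·106 + 2·43 = 647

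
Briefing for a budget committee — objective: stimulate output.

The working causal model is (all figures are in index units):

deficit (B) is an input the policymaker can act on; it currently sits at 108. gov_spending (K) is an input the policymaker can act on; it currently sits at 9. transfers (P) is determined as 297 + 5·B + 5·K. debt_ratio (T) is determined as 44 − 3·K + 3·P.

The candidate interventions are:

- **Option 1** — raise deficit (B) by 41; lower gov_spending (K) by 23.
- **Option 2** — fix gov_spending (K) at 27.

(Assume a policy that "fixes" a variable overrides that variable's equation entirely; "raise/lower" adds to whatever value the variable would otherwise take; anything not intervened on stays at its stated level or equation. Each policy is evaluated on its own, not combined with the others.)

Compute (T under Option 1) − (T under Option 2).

Option 1 (B + 41, K − 23):
  B = 108 + 41 = 149
  K = 9 − 23 = -14
  P = 297 + 5·149 + 5·(-14) = 972
  T = 44 − 3·(-14) + 3·972 = 3002
Option 2 (K := 27):
  B = 108
  K = 27
  P = 297 + 5·108 + 5·27 = 972
  T = 44 − 3·27 + 3·972 = 2879
T: 3002 − 2879 = 123

123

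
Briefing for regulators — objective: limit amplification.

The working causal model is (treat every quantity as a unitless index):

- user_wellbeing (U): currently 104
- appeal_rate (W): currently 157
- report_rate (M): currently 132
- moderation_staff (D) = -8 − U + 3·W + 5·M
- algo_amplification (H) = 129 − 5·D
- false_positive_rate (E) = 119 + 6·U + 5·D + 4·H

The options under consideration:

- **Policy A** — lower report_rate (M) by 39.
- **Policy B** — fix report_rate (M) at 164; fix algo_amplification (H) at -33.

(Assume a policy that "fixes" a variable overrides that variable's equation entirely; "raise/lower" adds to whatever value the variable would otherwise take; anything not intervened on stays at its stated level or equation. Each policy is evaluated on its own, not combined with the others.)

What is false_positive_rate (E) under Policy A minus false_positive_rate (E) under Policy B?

-17607

Policy A (M − 39):
  U = 104
  W = 157
  M = 132 − 39 = 93
  D = -8 − 104 + 3·157 + 5·93 = 824
  H = 129 − 5·824 = -3991
  E = 119 + 6·104 + 5·824 + 4·(-3991) = -11101
Policy B (M := 164, H := -33):
  U = 104
  W = 157
  M = 164
  D = -8 − 104 + 3·157 + 5·164 = 1179
  H = -33
  E = 119 + 6·104 + 5·1179 + 4·(-33) = 6506
E: -11101 − 6506 = -17607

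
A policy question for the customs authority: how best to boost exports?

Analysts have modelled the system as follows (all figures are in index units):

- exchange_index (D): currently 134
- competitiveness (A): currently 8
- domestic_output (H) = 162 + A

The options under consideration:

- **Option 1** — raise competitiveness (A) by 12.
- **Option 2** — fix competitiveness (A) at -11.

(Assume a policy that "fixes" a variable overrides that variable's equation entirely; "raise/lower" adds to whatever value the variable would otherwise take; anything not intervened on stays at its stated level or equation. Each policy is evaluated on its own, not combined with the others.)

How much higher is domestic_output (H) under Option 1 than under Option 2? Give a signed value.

31

Option 1 (A + 12):
  A = 8 + 12 = 20
  H = 162 + 20 = 182
Option 2 (A := -11):
  A = -11
  H = 162 + (-11) = 151
H: 182 − 151 = 31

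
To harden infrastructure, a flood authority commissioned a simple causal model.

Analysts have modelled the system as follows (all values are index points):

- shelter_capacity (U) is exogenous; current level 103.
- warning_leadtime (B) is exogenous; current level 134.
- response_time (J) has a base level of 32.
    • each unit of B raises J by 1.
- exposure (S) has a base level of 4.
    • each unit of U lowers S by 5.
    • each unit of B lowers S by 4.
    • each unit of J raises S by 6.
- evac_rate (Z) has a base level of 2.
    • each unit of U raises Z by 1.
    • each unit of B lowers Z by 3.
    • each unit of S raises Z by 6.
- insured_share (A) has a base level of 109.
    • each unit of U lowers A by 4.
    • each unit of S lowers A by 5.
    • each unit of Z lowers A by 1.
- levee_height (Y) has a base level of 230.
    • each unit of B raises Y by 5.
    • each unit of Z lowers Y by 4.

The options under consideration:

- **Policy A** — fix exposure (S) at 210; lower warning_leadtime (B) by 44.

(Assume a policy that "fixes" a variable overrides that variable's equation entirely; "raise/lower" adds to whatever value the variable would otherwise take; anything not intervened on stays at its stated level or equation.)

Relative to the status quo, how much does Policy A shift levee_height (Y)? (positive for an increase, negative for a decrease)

-7012

Baseline:
  U = 103
  B = 134
  J = 32 + 134 = 166
  S = 4 − 5·103 − 4·134 + 6·166 = -51
  Z = 2 + 103 − 3·134 + 6·(-51) = -603
  Y = 230 + 5·134 − 4·(-603) = 3312
Policy A (S := 210, B − 44):
  U = 103
  B = 134 − 44 = 90
  J = 32 + 90 = 122
  S = 210
  Z = 2 + 103 − 3·90 + 6·210 = 1095
  Y = 230 + 5·90 − 4·1095 = -3700
Change in Y: -3700 − 3312 = -7012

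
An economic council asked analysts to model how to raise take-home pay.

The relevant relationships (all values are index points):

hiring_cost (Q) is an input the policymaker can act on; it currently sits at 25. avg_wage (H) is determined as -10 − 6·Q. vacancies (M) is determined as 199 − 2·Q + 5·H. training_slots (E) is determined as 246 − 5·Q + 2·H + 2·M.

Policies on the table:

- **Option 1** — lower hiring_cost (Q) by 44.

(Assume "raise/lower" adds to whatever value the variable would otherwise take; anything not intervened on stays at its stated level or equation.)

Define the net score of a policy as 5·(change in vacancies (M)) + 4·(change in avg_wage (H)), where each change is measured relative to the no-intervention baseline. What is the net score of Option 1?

Baseline:
  Q = 25
  H = -10 − 6·25 = -160
  M = 199 − 2·25 + 5·(-160) = -651
Option 1 (Q − 44):
  Q = 25 − 44 = -19
  H = -10 − 6·(-19) = 104
  M = 199 − 2·(-19) + 5·104 = 757
ΔM = 757 − (-651) = 1408; ΔH = 104 − (-160) = 264
Score = 5·1408 + 4·264 = 8096

8096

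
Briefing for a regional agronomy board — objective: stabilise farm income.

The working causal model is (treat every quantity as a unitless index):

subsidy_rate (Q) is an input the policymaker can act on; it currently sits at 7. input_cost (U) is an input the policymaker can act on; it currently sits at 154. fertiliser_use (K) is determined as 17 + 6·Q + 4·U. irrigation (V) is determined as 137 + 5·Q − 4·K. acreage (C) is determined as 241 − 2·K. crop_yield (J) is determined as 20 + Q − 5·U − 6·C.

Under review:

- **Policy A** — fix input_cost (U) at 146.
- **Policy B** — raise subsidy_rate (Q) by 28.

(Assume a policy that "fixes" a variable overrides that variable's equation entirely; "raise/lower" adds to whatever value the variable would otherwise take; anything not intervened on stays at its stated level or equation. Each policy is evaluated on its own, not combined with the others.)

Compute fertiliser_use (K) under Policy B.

843

Policy B (Q + 28):
  Q = 7 + 28 = 35
  U = 154
  K = 17 + 6·35 + 4·154 = 843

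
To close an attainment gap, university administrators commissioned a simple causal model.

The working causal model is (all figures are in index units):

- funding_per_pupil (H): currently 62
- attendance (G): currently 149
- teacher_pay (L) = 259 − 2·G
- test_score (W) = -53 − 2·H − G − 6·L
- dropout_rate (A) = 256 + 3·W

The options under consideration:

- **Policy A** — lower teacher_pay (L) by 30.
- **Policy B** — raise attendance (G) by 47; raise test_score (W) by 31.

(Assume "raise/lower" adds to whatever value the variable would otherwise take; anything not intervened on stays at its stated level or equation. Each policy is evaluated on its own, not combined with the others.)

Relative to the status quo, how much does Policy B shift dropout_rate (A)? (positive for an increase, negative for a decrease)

1644

Baseline:
  H = 62
  G = 149
  L = 259 − 2·149 = -39
  W = -53 − 2·62 − 149 − 6·(-39) = -92
  A = 256 + 3·(-92) = -20
Policy B (G + 47, W + 31):
  H = 62
  G = 149 + 47 = 196
  L = 259 − 2·196 = -133
  W = -53 − 2·62 − 196 − 6·(-133) (+31 from intervention) = 456
  A = 256 + 3·456 = 1624
Change in A: 1624 − (-20) = 1644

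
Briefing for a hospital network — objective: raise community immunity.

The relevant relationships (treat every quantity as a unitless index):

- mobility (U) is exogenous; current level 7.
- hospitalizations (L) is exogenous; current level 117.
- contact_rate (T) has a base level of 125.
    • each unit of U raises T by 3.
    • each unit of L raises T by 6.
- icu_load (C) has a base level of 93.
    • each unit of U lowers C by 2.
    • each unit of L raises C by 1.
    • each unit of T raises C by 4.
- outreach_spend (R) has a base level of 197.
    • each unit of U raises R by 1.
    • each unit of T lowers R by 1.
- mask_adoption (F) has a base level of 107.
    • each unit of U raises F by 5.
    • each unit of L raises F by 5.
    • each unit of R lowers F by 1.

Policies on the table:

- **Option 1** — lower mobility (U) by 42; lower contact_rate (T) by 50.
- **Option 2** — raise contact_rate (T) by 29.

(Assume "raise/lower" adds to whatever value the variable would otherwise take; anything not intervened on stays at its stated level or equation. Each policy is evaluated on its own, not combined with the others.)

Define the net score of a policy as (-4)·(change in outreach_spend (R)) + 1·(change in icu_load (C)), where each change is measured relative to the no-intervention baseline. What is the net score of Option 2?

Baseline:
  U = 7
  L = 117
  T = 125 + 3·7 + 6·117 = 848
  C = 93 − 2·7 + 117 + 4·848 = 3588
  R = 197 + 7 − 848 = -644
Option 2 (T + 29):
  U = 7
  L = 117
  T = 125 + 3·7 + 6·117 (+29 from intervention) = 877
  C = 93 − 2·7 + 117 + 4·877 = 3704
  R = 197 + 7 − 877 = -673
ΔR = -673 − (-644) = -29; ΔC = 3704 − 3588 = 116
Score = (-4)·(-29) + 1·116 = 232

232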